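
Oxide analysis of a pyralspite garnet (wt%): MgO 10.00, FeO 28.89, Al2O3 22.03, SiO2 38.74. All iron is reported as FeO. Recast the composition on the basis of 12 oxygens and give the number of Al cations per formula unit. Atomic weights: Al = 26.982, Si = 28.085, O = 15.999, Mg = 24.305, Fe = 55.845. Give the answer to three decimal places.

2.004 Al apfu

MgO: 10.00/40.304 = 0.24811 mol → 0.24811 mol Mg, 0.24811 mol O.
FeO: 28.89/71.844 = 0.40212 mol → 0.40212 mol Fe, 0.40212 mol O.
Al2O3: 22.03/101.961 = 0.21606 mol → 0.43212 mol Al, 0.64818 mol O.
SiO2: 38.74/60.083 = 0.64477 mol → 0.64477 mol Si, 1.28954 mol O.
Total oxygen = 2.58795 mol. Normalization factor = 12/2.58795 = 4.63687.
Al per 12 O = 0.43212 × 4.63687 = 2.004.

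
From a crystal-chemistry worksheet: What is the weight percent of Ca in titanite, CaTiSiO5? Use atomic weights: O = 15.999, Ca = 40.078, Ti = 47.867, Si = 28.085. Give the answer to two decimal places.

20.45 weight percent

M(CaTiSiO5) = 196.025 g/mol.
Ca contributes 1 × 40.078 = 40.078 g per mole.
40.078/196.025 = 0.2045 → 20.45%.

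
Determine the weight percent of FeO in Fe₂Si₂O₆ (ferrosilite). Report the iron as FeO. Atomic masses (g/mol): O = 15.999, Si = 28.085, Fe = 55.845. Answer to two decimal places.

Molar mass of Fe₂Si₂O₆ = 2*55.845 + 2*28.085 + 6*15.999 = 263.854 g/mol.
Each formula unit contains 2 Fe, equivalent to 2/1 = 2.0000 mol FeO.
M(FeO) = 1×55.845 + 1×15.999 = 71.844 g/mol.
Mass of FeO per formula unit = 2.0000 × 71.844 = 143.688 g.
FeO wt% = 143.688 / 263.854 × 100 = 54.46%.

54.46 wt%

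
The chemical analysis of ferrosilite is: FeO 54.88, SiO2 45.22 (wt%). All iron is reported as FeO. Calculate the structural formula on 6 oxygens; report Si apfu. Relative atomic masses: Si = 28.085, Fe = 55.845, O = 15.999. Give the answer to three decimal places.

FeO: 54.88/71.844 = 0.76388 mol → 0.76388 mol Fe, 0.76388 mol O.
SiO2: 45.22/60.083 = 0.75263 mol → 0.75263 mol Si, 1.50526 mol O.
Total oxygen = 2.26914 mol. Normalization factor = 6/2.26914 = 2.64417.
Si per 6 O = 0.75263 × 2.64417 = 1.990.

1.990 Si apfu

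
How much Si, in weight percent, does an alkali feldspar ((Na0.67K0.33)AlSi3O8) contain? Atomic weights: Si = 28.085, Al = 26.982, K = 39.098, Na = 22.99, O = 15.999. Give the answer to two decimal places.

M((Na0.67K0.33)AlSi3O8) = 267.535 g/mol.
Si contributes 3 × 28.085 = 84.255 g per mole.
84.255/267.535 = 0.3149 → 31.49%.

31.49 weight percent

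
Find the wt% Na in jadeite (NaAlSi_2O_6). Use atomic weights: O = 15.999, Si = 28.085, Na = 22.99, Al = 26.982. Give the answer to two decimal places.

11.37 mass %

Formula mass = 1×22.99 + 1×26.982 + 2×28.085 + 6×15.999 = 202.136 g/mol, of which 22.990 g is Na.
So Na makes up 22.990/202.136 = 0.1137 of the mass, i.e. 11.37%.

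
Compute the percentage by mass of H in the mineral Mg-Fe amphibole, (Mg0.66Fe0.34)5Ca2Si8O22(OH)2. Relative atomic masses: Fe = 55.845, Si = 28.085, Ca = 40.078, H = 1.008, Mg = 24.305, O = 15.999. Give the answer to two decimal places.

Molar mass of (Mg0.66Fe0.34)5Ca2Si8O22(OH)2: 3.30*24.305 + 1.70*55.845 + 2*40.078 + 8*28.085 + 24*15.999 + 2*1.008 = 865.971 g/mol.
Mass of H per formula unit: 2 × 1.008 = 2.016 g.
Weight fraction H = 2.016 / 865.971 = 0.0023.

0.23 weight percent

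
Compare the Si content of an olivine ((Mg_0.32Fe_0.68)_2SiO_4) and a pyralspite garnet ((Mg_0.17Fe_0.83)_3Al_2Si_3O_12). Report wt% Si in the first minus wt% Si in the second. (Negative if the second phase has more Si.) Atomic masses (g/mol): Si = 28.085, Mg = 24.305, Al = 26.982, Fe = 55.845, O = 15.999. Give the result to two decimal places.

M((Mg_0.32Fe_0.68)_2SiO_4) = 183.585 g/mol, so wt% Si = 28.085/183.585 × 100 = 15.30%.
M((Mg_0.17Fe_0.83)_3Al_2Si_3O_12) = 481.657 g/mol, so wt% Si = 84.255/481.657 × 100 = 17.49%.
15.30 − 17.49 = -2.19 pp.

-2.19 percentage points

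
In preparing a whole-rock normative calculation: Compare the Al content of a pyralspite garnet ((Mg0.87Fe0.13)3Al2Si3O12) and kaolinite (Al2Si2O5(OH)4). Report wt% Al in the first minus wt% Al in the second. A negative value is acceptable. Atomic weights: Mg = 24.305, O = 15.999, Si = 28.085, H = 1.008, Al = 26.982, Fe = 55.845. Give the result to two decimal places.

Al in (Mg0.87Fe0.13)3Al2Si3O12: molar mass 415.423 g/mol; 2×26.982 = 53.964 g → 12.99 wt%.
Al in Al2Si2O5(OH)4: molar mass 258.157 g/mol; 2×26.982 = 53.964 g → 20.90 wt%.
Difference = 12.99 − 20.90 = -7.91 percentage points.

-7.91 percentage points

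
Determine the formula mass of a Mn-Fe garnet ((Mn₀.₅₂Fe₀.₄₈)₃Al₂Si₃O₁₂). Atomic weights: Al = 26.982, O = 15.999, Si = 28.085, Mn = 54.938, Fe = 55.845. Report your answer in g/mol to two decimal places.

496.33 g/mol

Mn: 1.56 × 54.938 = 85.7033
Fe: 1.44 × 55.845 = 80.4168
Al: 2 × 26.982 = 53.9640
Si: 3 × 28.085 = 84.2550
O: 12 × 15.999 = 191.9880
Summing the contributions gives the formula mass.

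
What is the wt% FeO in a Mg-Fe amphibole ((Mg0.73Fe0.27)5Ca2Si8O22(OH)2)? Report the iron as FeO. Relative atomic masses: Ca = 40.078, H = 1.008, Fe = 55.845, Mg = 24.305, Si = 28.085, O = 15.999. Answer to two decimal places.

Formula mass = 854.932 g/mol.
1.35 Fe → 1.3500 mol FeO per formula unit; M(FeO) = 71.844, so FeO mass = 96.989 g.
96.989/854.932 × 100 = 11.34 wt%.

11.34 wt%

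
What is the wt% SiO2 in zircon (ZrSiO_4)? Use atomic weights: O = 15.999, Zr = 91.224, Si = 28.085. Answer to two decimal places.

32.78 wt%

M(ZrSiO_4) = 183.305 g/mol; M(SiO2) = 60.083 g/mol.
Moles SiO2 per formula unit = 1 Si ÷ 1 = 1.0000.
SiO2 fraction = (1.0000 × 60.083) / 183.305 = 60.083/183.305 = 0.3278.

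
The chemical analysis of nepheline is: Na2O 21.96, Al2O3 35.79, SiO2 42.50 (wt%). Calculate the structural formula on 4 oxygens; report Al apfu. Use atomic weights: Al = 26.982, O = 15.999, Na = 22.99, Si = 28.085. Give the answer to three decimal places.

Na2O (M=61.979): mol = 0.35431; Na = 0.70862, O = 0.35431.
Al2O3 (M=101.961): mol = 0.35102; Al = 0.70204, O = 1.05306.
SiO2 (M=60.083): mol = 0.70735; Si = 0.70735, O = 1.41470.
ΣO = 2.82207; factor = 4/ΣO = 1.41740.
Al apfu = 0.70204 × 1.41740 = 0.995.

0.995 Al apfu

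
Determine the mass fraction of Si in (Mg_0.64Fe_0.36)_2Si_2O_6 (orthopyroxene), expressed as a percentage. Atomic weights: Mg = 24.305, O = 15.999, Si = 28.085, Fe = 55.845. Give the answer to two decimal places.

Molar mass of (Mg_0.64Fe_0.36)_2Si_2O_6: 1.28·24.305 + 0.72·55.845 + 2·28.085 + 6·15.999 = 223.483 g/mol.
Mass of Si per formula unit: 2 × 28.085 = 56.170 g.
Weight fraction Si = 56.170 / 223.483 = 0.2513.

25.13 wt%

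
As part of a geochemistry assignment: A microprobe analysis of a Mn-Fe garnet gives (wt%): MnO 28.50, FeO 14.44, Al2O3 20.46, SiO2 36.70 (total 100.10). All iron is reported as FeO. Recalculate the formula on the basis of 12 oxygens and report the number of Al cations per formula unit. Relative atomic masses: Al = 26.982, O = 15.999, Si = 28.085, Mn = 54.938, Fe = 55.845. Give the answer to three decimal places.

MnO (M=70.937): mol = 0.40176; Mn = 0.40176, O = 0.40176.
FeO (M=71.844): mol = 0.20099; Fe = 0.20099, O = 0.20099.
Al2O3 (M=101.961): mol = 0.20066; Al = 0.40132, O = 0.60198.
SiO2 (M=60.083): mol = 0.61082; Si = 0.61082, O = 1.22164.
ΣO = 2.42637; factor = 12/ΣO = 4.94566.
Al apfu = 0.40132 × 4.94566 = 1.985.

1.985 Al apfu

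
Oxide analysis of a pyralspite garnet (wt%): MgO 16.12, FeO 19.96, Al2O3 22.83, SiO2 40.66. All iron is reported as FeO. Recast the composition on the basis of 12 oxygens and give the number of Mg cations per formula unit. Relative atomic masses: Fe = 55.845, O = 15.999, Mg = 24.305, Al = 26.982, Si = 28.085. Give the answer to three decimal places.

1.776 Mg apfu

16.12 wt% MgO ÷ 40.304 g/mol = 0.39996 mol, giving 0.39996 Mg and 0.39996 O.
19.96 wt% FeO ÷ 71.844 g/mol = 0.27782 mol, giving 0.27782 Fe and 0.27782 O.
22.83 wt% Al2O3 ÷ 101.961 g/mol = 0.22391 mol, giving 0.44782 Al and 0.67173 O.
40.66 wt% SiO2 ÷ 60.083 g/mol = 0.67673 mol, giving 0.67673 Si and 1.35346 O.
Oxygen sums to 2.70297; scaling by 12/2.70297 = 4.43956 puts the formula on 12 O.
Mg: 0.39996 × 4.43956 = 1.776 atoms per formula unit.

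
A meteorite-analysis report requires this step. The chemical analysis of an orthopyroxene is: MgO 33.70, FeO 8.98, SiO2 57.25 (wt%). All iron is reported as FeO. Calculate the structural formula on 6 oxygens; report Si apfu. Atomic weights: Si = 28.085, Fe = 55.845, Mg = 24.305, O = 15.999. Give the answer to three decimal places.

1.994 Si apfu

33.70 wt% MgO ÷ 40.304 g/mol = 0.83615 mol, giving 0.83615 Mg and 0.83615 O.
8.98 wt% FeO ÷ 71.844 g/mol = 0.12499 mol, giving 0.12499 Fe and 0.12499 O.
57.25 wt% SiO2 ÷ 60.083 g/mol = 0.95285 mol, giving 0.95285 Si and 1.90570 O.
Oxygen sums to 2.86684; scaling by 6/2.86684 = 2.09290 puts the formula on 6 O.
Si: 0.95285 × 2.09290 = 1.994 atoms per formula unit.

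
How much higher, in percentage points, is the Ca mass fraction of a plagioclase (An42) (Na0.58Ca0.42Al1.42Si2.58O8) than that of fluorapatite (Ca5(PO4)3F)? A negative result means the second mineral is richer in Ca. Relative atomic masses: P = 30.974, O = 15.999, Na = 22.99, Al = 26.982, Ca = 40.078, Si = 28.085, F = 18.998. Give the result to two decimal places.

M(Na0.58Ca0.42Al1.42Si2.58O8) = 268.933 g/mol, so wt% Ca = 16.833/268.933 × 100 = 6.26%.
M(Ca5(PO4)3F) = 504.298 g/mol, so wt% Ca = 200.390/504.298 × 100 = 39.74%.
6.26 − 39.74 = -33.48 pp.

-33.48 percentage points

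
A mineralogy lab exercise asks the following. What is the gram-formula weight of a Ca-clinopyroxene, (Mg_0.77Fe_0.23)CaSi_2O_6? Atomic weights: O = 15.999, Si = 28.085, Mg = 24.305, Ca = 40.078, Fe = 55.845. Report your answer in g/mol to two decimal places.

M = 0.77×24.305 + 0.23×55.845 + 1×40.078 + 2×28.085 + 6×15.999

223.80 g/mol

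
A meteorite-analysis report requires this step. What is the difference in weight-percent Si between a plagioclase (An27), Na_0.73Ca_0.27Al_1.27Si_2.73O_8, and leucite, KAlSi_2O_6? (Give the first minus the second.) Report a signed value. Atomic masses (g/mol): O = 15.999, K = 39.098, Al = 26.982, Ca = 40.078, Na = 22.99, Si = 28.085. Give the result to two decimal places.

3.03 percentage points

Si in Na_0.73Ca_0.27Al_1.27Si_2.73O_8: molar mass 266.535 g/mol; 2.73×28.085 = 76.672 g → 28.77 wt%.
Si in KAlSi_2O_6: molar mass 218.244 g/mol; 2×28.085 = 56.170 g → 25.74 wt%.
Difference = 28.77 − 25.74 = 3.03 percentage points.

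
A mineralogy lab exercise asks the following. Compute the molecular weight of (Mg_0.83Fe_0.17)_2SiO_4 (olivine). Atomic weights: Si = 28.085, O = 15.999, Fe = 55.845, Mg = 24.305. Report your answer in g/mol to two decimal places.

Mg: 1.66 × 24.305 = 40.3463
Fe: 0.34 × 55.845 = 18.9873
Si: 1 × 28.085 = 28.0850
O: 4 × 15.999 = 63.9960
Summing the contributions gives the formula mass.

151.41 g/mol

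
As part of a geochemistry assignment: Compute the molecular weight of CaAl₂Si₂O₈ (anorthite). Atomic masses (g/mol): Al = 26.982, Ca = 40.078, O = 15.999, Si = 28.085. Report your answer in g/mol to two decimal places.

Ca: 1 × 40.078 = 40.0780
Al: 2 × 26.982 = 53.9640
Si: 2 × 28.085 = 56.1700
O: 8 × 15.999 = 127.9920
Summing the contributions gives the formula mass.

278.20 g/mol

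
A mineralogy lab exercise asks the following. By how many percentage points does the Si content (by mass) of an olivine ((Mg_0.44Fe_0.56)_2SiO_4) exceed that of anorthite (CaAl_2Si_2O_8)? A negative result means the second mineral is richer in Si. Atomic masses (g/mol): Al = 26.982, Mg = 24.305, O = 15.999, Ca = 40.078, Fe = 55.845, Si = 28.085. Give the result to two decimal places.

-4.23 percentage points

Si in (Mg_0.44Fe_0.56)_2SiO_4: molar mass 176.016 g/mol; 1×28.085 = 28.085 g → 15.96 wt%.
Si in CaAl_2Si_2O_8: molar mass 278.204 g/mol; 2×28.085 = 56.170 g → 20.19 wt%.
Difference = 15.96 − 20.19 = -4.23 percentage points.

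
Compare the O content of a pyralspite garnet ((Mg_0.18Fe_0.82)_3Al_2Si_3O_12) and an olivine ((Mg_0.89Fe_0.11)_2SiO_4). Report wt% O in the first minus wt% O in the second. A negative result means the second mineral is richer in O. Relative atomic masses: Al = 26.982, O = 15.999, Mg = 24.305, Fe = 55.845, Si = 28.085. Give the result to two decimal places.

O in (Mg_0.18Fe_0.82)_3Al_2Si_3O_12: molar mass 480.710 g/mol; 12×15.999 = 191.988 g → 39.94 wt%.
O in (Mg_0.89Fe_0.11)_2SiO_4: molar mass 147.630 g/mol; 4×15.999 = 63.996 g → 43.35 wt%.
Difference = 39.94 − 43.35 = -3.41 percentage points.

-3.41 percentage points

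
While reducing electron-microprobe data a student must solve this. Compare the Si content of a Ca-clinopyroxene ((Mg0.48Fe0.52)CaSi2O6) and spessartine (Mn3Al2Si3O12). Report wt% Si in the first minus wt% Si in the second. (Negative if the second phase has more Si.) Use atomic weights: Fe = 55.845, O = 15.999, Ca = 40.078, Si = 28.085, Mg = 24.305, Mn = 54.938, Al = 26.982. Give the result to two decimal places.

7.09 percentage points

M((Mg0.48Fe0.52)CaSi2O6) = 232.948 g/mol, so wt% Si = 56.170/232.948 × 100 = 24.11%.
M(Mn3Al2Si3O12) = 495.021 g/mol, so wt% Si = 84.255/495.021 × 100 = 17.02%.
24.11 − 17.02 = 7.09 pp.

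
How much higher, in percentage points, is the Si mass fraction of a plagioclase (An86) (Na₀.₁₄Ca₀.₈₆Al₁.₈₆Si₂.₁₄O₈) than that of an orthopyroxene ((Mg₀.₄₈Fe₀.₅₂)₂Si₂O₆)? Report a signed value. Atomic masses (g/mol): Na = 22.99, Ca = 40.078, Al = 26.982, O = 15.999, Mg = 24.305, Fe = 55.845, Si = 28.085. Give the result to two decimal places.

First mineral: 60.102 g Si in 275.966 g formula = 21.78 wt% Si.
Second mineral: 56.170 g Si in 233.576 g formula = 24.05 wt% Si.
21.78% − 24.05% gives a difference of -2.27 percentage points.

-2.27 percentage points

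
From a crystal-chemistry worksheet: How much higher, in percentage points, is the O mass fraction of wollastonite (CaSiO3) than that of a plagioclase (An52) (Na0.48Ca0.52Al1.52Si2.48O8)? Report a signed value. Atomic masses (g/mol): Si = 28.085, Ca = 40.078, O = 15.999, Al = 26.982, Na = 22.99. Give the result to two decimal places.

-5.99 percentage points

O in CaSiO3: molar mass 116.160 g/mol; 3×15.999 = 47.997 g → 41.32 wt%.
O in Na0.48Ca0.52Al1.52Si2.48O8: molar mass 270.531 g/mol; 8×15.999 = 127.992 g → 47.31 wt%.
Difference = 41.32 − 47.31 = -5.99 percentage points.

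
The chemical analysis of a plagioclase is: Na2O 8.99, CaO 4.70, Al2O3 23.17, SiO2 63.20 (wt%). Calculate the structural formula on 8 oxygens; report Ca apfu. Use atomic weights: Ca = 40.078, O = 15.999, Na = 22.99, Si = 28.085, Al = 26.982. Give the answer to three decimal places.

0.222 Ca apfu

Na2O (M=61.979): mol = 0.14505; Na = 0.29010, O = 0.14505.
CaO (M=56.077): mol = 0.08381; Ca = 0.08381, O = 0.08381.
Al2O3 (M=101.961): mol = 0.22724; Al = 0.45448, O = 0.68172.
SiO2 (M=60.083): mol = 1.05188; Si = 1.05188, O = 2.10376.
ΣO = 3.01434; factor = 8/ΣO = 2.65398.
Ca apfu = 0.08381 × 2.65398 = 0.222.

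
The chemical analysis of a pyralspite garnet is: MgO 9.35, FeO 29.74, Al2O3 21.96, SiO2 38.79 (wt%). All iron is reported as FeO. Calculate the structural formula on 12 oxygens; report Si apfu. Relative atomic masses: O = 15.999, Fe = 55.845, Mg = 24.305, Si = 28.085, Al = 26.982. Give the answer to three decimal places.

MgO: 9.35/40.304 = 0.23199 mol → 0.23199 mol Mg, 0.23199 mol O.
FeO: 29.74/71.844 = 0.41395 mol → 0.41395 mol Fe, 0.41395 mol O.
Al2O3: 21.96/101.961 = 0.21538 mol → 0.43076 mol Al, 0.64614 mol O.
SiO2: 38.79/60.083 = 0.64561 mol → 0.64561 mol Si, 1.29122 mol O.
Total oxygen = 2.58330 mol. Normalization factor = 12/2.58330 = 4.64522.
Si per 12 O = 0.64561 × 4.64522 = 2.999.

2.999 Si apfu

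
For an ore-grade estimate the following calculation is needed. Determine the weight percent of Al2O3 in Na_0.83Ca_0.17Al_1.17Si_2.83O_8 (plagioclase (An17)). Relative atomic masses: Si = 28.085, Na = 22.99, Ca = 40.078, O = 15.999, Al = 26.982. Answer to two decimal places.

M(Na_0.83Ca_0.17Al_1.17Si_2.83O_8) = 264.936 g/mol; M(Al2O3) = 101.961 g/mol.
Moles Al2O3 per formula unit = 1.17 Al ÷ 2 = 0.5850.
Al2O3 fraction = (0.5850 × 101.961) / 264.936 = 59.647/264.936 = 0.2251.

22.51 wt%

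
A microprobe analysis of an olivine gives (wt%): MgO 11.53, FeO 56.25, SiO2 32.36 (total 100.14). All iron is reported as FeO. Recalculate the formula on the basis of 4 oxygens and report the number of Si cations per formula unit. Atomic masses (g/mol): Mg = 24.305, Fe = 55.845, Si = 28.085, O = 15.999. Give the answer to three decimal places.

1.004 Si apfu

11.53 wt% MgO ÷ 40.304 g/mol = 0.28608 mol, giving 0.28608 Mg and 0.28608 O.
56.25 wt% FeO ÷ 71.844 g/mol = 0.78295 mol, giving 0.78295 Fe and 0.78295 O.
32.36 wt% SiO2 ÷ 60.083 g/mol = 0.53859 mol, giving 0.53859 Si and 1.07718 O.
Oxygen sums to 2.14621; scaling by 4/2.14621 = 1.86375 puts the formula on 4 O.
Si: 0.53859 × 1.86375 = 1.004 atoms per formula unit.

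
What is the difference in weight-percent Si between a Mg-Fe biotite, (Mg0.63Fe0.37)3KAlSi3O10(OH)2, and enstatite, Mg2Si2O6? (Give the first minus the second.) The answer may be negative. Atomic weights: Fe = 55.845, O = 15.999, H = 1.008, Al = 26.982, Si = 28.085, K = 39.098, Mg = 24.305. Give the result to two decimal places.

-9.35 percentage points

Si in (Mg0.63Fe0.37)3KAlSi3O10(OH)2: molar mass 452.263 g/mol; 3×28.085 = 84.255 g → 18.63 wt%.
Si in Mg2Si2O6: molar mass 200.774 g/mol; 2×28.085 = 56.170 g → 27.98 wt%.
Difference = 18.63 − 27.98 = -9.35 percentage points.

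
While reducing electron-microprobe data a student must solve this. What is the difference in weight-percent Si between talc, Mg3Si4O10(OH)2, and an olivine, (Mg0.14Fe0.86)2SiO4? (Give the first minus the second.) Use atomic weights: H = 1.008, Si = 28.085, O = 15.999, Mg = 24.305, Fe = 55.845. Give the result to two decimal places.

First mineral: 112.340 g Si in 379.259 g formula = 29.62 wt% Si.
Second mineral: 28.085 g Si in 194.940 g formula = 14.41 wt% Si.
29.62% − 14.41% gives a difference of 15.21 percentage points.

15.21 percentage points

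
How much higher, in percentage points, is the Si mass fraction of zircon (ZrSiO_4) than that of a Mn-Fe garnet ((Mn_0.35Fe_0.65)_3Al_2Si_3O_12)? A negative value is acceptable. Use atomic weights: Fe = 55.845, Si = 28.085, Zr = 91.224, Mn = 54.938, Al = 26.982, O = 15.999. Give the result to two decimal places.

-1.64 percentage points

Si in ZrSiO_4: molar mass 183.305 g/mol; 1×28.085 = 28.085 g → 15.32 wt%.
Si in (Mn_0.35Fe_0.65)_3Al_2Si_3O_12: molar mass 496.790 g/mol; 3×28.085 = 84.255 g → 16.96 wt%.
Difference = 15.32 − 16.96 = -1.64 percentage points.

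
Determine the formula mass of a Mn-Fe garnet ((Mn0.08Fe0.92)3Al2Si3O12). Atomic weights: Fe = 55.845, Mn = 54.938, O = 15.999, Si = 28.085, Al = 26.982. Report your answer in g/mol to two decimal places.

The formula mass is the sum 0.24*54.938 + 2.76*55.845 + 2*26.982 + 3*28.085 + 12*15.999.

497.52 g/mol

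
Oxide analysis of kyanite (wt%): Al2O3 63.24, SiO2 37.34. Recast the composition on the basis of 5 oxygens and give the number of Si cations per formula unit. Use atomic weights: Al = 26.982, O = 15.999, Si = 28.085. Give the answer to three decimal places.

1.001 Si apfu

Al2O3: 63.24/101.961 = 0.62024 mol → 1.24048 mol Al, 1.86072 mol O.
SiO2: 37.34/60.083 = 0.62147 mol → 0.62147 mol Si, 1.24294 mol O.
Total oxygen = 3.10366 mol. Normalization factor = 5/3.10366 = 1.61100.
Si per 5 O = 0.62147 × 1.61100 = 1.001.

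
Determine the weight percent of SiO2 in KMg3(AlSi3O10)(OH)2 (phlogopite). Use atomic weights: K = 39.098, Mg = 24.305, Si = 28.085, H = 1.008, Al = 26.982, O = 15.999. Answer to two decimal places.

43.20 wt%

M(KMg3(AlSi3O10)(OH)2) = 417.254 g/mol; M(SiO2) = 60.083 g/mol.
Moles SiO2 per formula unit = 3 Si ÷ 1 = 3.0000.
SiO2 fraction = (3.0000 × 60.083) / 417.254 = 180.249/417.254 = 0.4320.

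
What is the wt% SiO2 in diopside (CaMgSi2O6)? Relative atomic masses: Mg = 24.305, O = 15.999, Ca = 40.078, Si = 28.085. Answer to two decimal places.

Molar mass of CaMgSi2O6 = 1×40.078 + 1×24.305 + 2×28.085 + 6×15.999 = 216.547 g/mol.
Each formula unit contains 2 Si, equivalent to 2/1 = 2.0000 mol SiO2.
M(SiO2) = 1×28.085 + 2×15.999 = 60.083 g/mol.
Mass of SiO2 per formula unit = 2.0000 × 60.083 = 120.166 g.
SiO2 wt% = 120.166 / 216.547 × 100 = 55.49%.

55.49 wt%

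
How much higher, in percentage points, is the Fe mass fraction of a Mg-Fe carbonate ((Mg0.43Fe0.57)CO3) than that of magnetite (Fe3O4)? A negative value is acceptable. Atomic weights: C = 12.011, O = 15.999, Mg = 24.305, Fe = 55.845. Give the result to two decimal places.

M((Mg0.43Fe0.57)CO3) = 102.291 g/mol, so wt% Fe = 31.832/102.291 × 100 = 31.12%.
M(Fe3O4) = 231.531 g/mol, so wt% Fe = 167.535/231.531 × 100 = 72.36%.
31.12 − 72.36 = -41.24 pp.

-41.24 percentage points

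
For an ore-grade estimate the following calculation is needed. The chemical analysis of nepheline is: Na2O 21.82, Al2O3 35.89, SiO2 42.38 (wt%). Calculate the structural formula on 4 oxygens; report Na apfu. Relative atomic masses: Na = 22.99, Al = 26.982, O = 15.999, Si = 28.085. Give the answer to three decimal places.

21.82 wt% Na2O ÷ 61.979 g/mol = 0.35205 mol, giving 0.70410 Na and 0.35205 O.
35.89 wt% Al2O3 ÷ 101.961 g/mol = 0.35200 mol, giving 0.70400 Al and 1.05600 O.
42.38 wt% SiO2 ÷ 60.083 g/mol = 0.70536 mol, giving 0.70536 Si and 1.41072 O.
Oxygen sums to 2.81877; scaling by 4/2.81877 = 1.41906 puts the formula on 4 O.
Na: 0.70410 × 1.41906 = 0.999 atoms per formula unit.

0.999 Na apfu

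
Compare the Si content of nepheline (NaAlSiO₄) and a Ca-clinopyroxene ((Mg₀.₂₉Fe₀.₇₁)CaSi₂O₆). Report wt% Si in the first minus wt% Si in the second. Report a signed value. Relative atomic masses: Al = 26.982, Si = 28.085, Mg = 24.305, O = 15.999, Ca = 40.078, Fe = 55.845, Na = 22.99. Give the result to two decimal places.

M(NaAlSiO₄) = 142.053 g/mol, so wt% Si = 28.085/142.053 × 100 = 19.77%.
M((Mg₀.₂₉Fe₀.₇₁)CaSi₂O₆) = 238.940 g/mol, so wt% Si = 56.170/238.940 × 100 = 23.51%.
19.77 − 23.51 = -3.74 pp.

-3.74 percentage points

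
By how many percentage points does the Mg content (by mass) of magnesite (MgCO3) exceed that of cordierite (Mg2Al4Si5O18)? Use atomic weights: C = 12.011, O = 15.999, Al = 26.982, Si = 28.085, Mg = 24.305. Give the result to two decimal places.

20.52 percentage points

First mineral: 24.305 g Mg in 84.313 g formula = 28.83 wt% Mg.
Second mineral: 48.610 g Mg in 584.945 g formula = 8.31 wt% Mg.
28.83% − 8.31% gives a difference of 20.52 percentage points.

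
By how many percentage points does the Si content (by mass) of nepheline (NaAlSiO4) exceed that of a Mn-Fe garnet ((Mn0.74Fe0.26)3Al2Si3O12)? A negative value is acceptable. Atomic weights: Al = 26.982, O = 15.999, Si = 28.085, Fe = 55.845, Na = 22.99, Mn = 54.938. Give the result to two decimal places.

2.77 percentage points

First mineral: 28.085 g Si in 142.053 g formula = 19.77 wt% Si.
Second mineral: 84.255 g Si in 495.728 g formula = 17.00 wt% Si.
19.77% − 17.00% gives a difference of 2.77 percentage points.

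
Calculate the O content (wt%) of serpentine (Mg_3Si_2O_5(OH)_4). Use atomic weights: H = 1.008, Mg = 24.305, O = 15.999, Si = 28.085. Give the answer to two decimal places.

Formula mass = 3·24.305 + 2·28.085 + 9·15.999 + 4·1.008 = 277.108 g/mol, of which 143.991 g is O.
So O makes up 143.991/277.108 = 0.5196 of the mass, i.e. 51.96%.

51.96 wt%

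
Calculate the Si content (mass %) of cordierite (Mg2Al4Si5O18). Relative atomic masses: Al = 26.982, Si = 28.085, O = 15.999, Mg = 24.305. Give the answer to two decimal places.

24.01 mass %

Molar mass of Mg2Al4Si5O18: 2×24.305 + 4×26.982 + 5×28.085 + 18×15.999 = 584.945 g/mol.
Mass of Si per formula unit: 5 × 28.085 = 140.425 g.
Weight fraction Si = 140.425 / 584.945 = 0.2401.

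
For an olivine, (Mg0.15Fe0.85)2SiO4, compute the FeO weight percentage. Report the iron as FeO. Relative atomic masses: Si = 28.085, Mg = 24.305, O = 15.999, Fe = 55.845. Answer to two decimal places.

Molar mass of (Mg0.15Fe0.85)2SiO4 = 0.30×24.305 + 1.70×55.845 + 1×28.085 + 4×15.999 = 194.309 g/mol.
Each formula unit contains 1.70 Fe, equivalent to 1.70/1 = 1.7000 mol FeO.
M(FeO) = 1×55.845 + 1×15.999 = 71.844 g/mol.
Mass of FeO per formula unit = 1.7000 × 71.844 = 122.135 g.
FeO wt% = 122.135 / 194.309 × 100 = 62.86%.

62.86 wt%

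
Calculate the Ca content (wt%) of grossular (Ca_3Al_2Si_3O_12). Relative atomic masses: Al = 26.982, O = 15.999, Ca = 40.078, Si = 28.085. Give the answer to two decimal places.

26.69 wt%

M(Ca_3Al_2Si_3O_12) = 450.441 g/mol.
Ca contributes 3 × 40.078 = 120.234 g per mole.
120.234/450.441 = 0.2669 → 26.69%.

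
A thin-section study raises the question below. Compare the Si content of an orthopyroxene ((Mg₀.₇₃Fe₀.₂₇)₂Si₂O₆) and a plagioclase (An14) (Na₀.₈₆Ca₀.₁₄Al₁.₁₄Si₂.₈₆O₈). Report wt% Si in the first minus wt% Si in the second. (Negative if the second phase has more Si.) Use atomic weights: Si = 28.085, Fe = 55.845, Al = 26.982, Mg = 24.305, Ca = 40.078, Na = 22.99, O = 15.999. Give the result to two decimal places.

-4.58 percentage points

First mineral: 56.170 g Si in 217.806 g formula = 25.79 wt% Si.
Second mineral: 80.323 g Si in 264.457 g formula = 30.37 wt% Si.
25.79% − 30.37% gives a difference of -4.58 percentage points.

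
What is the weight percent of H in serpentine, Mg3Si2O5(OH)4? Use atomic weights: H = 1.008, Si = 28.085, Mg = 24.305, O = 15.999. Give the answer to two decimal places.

1.46 wt%

M(Mg3Si2O5(OH)4) = 277.108 g/mol.
H contributes 4 × 1.008 = 4.032 g per mole.
4.032/277.108 = 0.0146 → 1.46%.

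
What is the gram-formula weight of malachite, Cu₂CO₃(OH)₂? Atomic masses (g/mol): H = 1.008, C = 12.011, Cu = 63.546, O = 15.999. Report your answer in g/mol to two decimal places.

221.11 g/mol

M = 2×63.546 + 1×12.011 + 5×15.999 + 2×1.008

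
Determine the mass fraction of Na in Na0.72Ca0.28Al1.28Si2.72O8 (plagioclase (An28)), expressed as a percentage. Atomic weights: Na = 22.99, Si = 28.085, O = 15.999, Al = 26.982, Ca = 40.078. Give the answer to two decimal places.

6.21 wt%

Formula mass = 0.72×22.99 + 0.28×40.078 + 1.28×26.982 + 2.72×28.085 + 8×15.999 = 266.695 g/mol, of which 16.553 g is Na.
So Na makes up 16.553/266.695 = 0.0621 of the mass, i.e. 6.21%.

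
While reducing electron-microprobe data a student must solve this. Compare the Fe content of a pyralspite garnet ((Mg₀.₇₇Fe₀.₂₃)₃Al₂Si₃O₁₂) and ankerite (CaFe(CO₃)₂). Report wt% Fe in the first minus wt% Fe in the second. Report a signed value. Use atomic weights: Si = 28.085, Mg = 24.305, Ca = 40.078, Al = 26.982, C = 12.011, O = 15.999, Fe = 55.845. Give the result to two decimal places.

First mineral: 38.533 g Fe in 424.885 g formula = 9.07 wt% Fe.
Second mineral: 55.845 g Fe in 215.939 g formula = 25.86 wt% Fe.
9.07% − 25.86% gives a difference of -16.79 percentage points.

-16.79 percentage points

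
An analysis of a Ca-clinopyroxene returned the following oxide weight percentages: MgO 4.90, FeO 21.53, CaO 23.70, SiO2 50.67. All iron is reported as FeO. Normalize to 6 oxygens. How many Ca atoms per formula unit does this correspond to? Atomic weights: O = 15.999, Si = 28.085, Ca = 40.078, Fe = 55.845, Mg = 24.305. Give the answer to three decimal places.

MgO: 4.90/40.304 = 0.12158 mol → 0.12158 mol Mg, 0.12158 mol O.
FeO: 21.53/71.844 = 0.29968 mol → 0.29968 mol Fe, 0.29968 mol O.
CaO: 23.70/56.077 = 0.42263 mol → 0.42263 mol Ca, 0.42263 mol O.
SiO2: 50.67/60.083 = 0.84333 mol → 0.84333 mol Si, 1.68666 mol O.
Total oxygen = 2.53055 mol. Normalization factor = 6/2.53055 = 2.37103.
Ca per 6 O = 0.42263 × 2.37103 = 1.002.

1.002 Ca apfu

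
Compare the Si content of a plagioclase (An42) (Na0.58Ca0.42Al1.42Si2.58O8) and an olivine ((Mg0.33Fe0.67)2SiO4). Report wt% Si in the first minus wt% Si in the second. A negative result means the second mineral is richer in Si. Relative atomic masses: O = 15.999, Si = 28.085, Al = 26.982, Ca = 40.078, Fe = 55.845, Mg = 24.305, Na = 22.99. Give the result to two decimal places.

First mineral: 72.459 g Si in 268.933 g formula = 26.94 wt% Si.
Second mineral: 28.085 g Si in 182.955 g formula = 15.35 wt% Si.
26.94% − 15.35% gives a difference of 11.59 percentage points.

11.59 percentage points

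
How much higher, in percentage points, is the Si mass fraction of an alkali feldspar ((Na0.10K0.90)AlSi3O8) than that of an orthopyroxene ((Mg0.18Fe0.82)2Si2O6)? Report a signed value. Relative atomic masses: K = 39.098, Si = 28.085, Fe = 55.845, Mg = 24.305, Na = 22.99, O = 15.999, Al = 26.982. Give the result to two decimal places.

M((Na0.10K0.90)AlSi3O8) = 276.716 g/mol, so wt% Si = 84.255/276.716 × 100 = 30.45%.
M((Mg0.18Fe0.82)2Si2O6) = 252.500 g/mol, so wt% Si = 56.170/252.500 × 100 = 22.25%.
30.45 − 22.25 = 8.20 pp.

8.20 percentage points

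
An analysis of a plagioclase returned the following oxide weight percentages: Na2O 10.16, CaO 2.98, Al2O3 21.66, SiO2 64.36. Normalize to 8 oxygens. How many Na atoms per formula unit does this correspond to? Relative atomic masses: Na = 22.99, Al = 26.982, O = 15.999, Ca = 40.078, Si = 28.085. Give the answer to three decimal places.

0.875 Na apfu

Na2O (M=61.979): mol = 0.16393; Na = 0.32786, O = 0.16393.
CaO (M=56.077): mol = 0.05314; Ca = 0.05314, O = 0.05314.
Al2O3 (M=101.961): mol = 0.21243; Al = 0.42486, O = 0.63729.
SiO2 (M=60.083): mol = 1.07118; Si = 1.07118, O = 2.14236.
ΣO = 2.99672; factor = 8/ΣO = 2.66959.
Na apfu = 0.32786 × 2.66959 = 0.875.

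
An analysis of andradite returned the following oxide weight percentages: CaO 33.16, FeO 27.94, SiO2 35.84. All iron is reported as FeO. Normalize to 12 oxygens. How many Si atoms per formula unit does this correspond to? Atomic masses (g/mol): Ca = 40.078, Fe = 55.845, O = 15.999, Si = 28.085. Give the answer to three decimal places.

3.294 Si apfu

CaO (M=56.077): mol = 0.59133; Ca = 0.59133, O = 0.59133.
FeO (M=71.844): mol = 0.38890; Fe = 0.38890, O = 0.38890.
SiO2 (M=60.083): mol = 0.59651; Si = 0.59651, O = 1.19302.
ΣO = 2.17325; factor = 12/ΣO = 5.52168.
Si apfu = 0.59651 × 5.52168 = 3.294.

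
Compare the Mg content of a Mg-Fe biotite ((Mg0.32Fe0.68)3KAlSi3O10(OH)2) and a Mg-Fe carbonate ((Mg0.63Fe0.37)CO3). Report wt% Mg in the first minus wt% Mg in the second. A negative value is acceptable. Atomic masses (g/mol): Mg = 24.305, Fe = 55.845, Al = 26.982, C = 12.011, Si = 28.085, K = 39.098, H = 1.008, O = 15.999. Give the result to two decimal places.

First mineral: 23.333 g Mg in 481.596 g formula = 4.84 wt% Mg.
Second mineral: 15.312 g Mg in 95.983 g formula = 15.95 wt% Mg.
4.84% − 15.95% gives a difference of -11.11 percentage points.

-11.11 percentage points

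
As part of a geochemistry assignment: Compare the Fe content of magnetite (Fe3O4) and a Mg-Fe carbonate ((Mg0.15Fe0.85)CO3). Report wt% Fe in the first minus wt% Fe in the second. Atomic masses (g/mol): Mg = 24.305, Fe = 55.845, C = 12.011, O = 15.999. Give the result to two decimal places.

M(Fe3O4) = 231.531 g/mol, so wt% Fe = 167.535/231.531 × 100 = 72.36%.
M((Mg0.15Fe0.85)CO3) = 111.122 g/mol, so wt% Fe = 47.468/111.122 × 100 = 42.72%.
72.36 − 42.72 = 29.64 pp.

29.64 percentage points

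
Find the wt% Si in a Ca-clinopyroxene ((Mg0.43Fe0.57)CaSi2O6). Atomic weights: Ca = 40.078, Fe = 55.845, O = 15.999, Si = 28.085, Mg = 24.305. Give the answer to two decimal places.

M((Mg0.43Fe0.57)CaSi2O6) = 234.525 g/mol.
Si contributes 2 × 28.085 = 56.170 g per mole.
56.170/234.525 = 0.2395 → 23.95%.

23.95 wt%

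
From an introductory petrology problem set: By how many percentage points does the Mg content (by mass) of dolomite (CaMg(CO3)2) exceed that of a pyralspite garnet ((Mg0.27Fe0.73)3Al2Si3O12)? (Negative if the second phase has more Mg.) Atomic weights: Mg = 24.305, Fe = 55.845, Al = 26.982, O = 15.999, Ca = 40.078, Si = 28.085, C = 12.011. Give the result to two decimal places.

M(CaMg(CO3)2) = 184.399 g/mol, so wt% Mg = 24.305/184.399 × 100 = 13.18%.
M((Mg0.27Fe0.73)3Al2Si3O12) = 472.195 g/mol, so wt% Mg = 19.687/472.195 × 100 = 4.17%.
13.18 − 4.17 = 9.01 pp.

9.01 percentage points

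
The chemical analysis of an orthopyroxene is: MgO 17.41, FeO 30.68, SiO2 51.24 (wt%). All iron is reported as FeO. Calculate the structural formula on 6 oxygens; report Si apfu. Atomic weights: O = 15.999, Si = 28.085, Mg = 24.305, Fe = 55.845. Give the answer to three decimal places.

1.995 Si apfu

MgO: 17.41/40.304 = 0.43197 mol → 0.43197 mol Mg, 0.43197 mol O.
FeO: 30.68/71.844 = 0.42704 mol → 0.42704 mol Fe, 0.42704 mol O.
SiO2: 51.24/60.083 = 0.85282 mol → 0.85282 mol Si, 1.70564 mol O.
Total oxygen = 2.56465 mol. Normalization factor = 6/2.56465 = 2.33950.
Si per 6 O = 0.85282 × 2.33950 = 1.995.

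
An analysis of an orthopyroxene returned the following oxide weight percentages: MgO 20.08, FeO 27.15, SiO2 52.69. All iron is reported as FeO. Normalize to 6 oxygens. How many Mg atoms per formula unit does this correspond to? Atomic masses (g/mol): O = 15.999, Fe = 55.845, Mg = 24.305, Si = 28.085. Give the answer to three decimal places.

20.08 wt% MgO ÷ 40.304 g/mol = 0.49821 mol, giving 0.49821 Mg and 0.49821 O.
27.15 wt% FeO ÷ 71.844 g/mol = 0.37790 mol, giving 0.37790 Fe and 0.37790 O.
52.69 wt% SiO2 ÷ 60.083 g/mol = 0.87695 mol, giving 0.87695 Si and 1.75390 O.
Oxygen sums to 2.63001; scaling by 6/2.63001 = 2.28136 puts the formula on 6 O.
Mg: 0.49821 × 2.28136 = 1.137 atoms per formula unit.

1.137 Mg apfu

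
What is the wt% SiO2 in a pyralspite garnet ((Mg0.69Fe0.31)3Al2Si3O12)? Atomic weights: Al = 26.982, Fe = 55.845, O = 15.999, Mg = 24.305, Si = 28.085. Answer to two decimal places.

41.68 wt%

M((Mg0.69Fe0.31)3Al2Si3O12) = 432.454 g/mol; M(SiO2) = 60.083 g/mol.
Moles SiO2 per formula unit = 3 Si ÷ 1 = 3.0000.
SiO2 fraction = (3.0000 × 60.083) / 432.454 = 180.249/432.454 = 0.4168.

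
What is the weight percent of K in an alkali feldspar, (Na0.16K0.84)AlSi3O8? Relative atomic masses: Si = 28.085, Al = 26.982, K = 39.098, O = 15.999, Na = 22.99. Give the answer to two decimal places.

11.91 weight percent

M((Na0.16K0.84)AlSi3O8) = 275.750 g/mol.
K contributes 0.84 × 39.098 = 32.842 g per mole.
32.842/275.750 = 0.1191 → 11.91%.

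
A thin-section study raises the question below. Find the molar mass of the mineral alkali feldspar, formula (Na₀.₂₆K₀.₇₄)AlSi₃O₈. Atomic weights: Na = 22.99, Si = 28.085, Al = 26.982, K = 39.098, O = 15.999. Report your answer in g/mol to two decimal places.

The formula mass is the sum 0.26×22.99 + 0.74×39.098 + 1×26.982 + 3×28.085 + 8×15.999.

274.14 g/mol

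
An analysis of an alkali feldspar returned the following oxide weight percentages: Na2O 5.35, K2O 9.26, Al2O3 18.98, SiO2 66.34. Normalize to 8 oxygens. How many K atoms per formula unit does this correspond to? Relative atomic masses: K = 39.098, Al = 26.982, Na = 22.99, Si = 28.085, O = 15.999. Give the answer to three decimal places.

0.533 K apfu

5.35 wt% Na2O ÷ 61.979 g/mol = 0.08632 mol, giving 0.17264 Na and 0.08632 O.
9.26 wt% K2O ÷ 94.195 g/mol = 0.09831 mol, giving 0.19662 K and 0.09831 O.
18.98 wt% Al2O3 ÷ 101.961 g/mol = 0.18615 mol, giving 0.37230 Al and 0.55845 O.
66.34 wt% SiO2 ÷ 60.083 g/mol = 1.10414 mol, giving 1.10414 Si and 2.20828 O.
Oxygen sums to 2.95136; scaling by 8/2.95136 = 2.71061 puts the formula on 8 O.
K: 0.19662 × 2.71061 = 0.533 atoms per formula unit.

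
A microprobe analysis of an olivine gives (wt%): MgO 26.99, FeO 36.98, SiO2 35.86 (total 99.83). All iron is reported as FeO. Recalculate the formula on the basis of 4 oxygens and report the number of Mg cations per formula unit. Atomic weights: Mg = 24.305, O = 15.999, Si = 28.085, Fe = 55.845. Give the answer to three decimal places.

MgO: 26.99/40.304 = 0.66966 mol → 0.66966 mol Mg, 0.66966 mol O.
FeO: 36.98/71.844 = 0.51473 mol → 0.51473 mol Fe, 0.51473 mol O.
SiO2: 35.86/60.083 = 0.59684 mol → 0.59684 mol Si, 1.19368 mol O.
Total oxygen = 2.37807 mol. Normalization factor = 4/2.37807 = 1.68204.
Mg per 4 O = 0.66966 × 1.68204 = 1.126.

1.126 Mg apfu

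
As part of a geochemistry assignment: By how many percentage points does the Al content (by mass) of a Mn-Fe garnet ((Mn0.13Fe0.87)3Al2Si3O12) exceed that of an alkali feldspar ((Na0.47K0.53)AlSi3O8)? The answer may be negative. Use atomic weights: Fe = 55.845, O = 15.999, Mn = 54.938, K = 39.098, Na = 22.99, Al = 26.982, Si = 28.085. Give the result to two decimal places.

0.88 percentage points

Al in (Mn0.13Fe0.87)3Al2Si3O12: molar mass 497.388 g/mol; 2×26.982 = 53.964 g → 10.85 wt%.
Al in (Na0.47K0.53)AlSi3O8: molar mass 270.756 g/mol; 1×26.982 = 26.982 g → 9.97 wt%.
Difference = 10.85 − 9.97 = 0.88 percentage points.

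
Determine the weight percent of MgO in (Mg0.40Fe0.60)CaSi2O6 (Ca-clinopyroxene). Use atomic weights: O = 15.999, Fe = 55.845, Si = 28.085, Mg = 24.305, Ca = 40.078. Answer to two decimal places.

6.85 wt%

Molar mass of (Mg0.40Fe0.60)CaSi2O6 = 0.40×24.305 + 0.60×55.845 + 1×40.078 + 2×28.085 + 6×15.999 = 235.471 g/mol.
Each formula unit contains 0.40 Mg, equivalent to 0.40/1 = 0.4000 mol MgO.
M(MgO) = 1×24.305 + 1×15.999 = 40.304 g/mol.
Mass of MgO per formula unit = 0.4000 × 40.304 = 16.122 g.
MgO wt% = 16.122 / 235.471 × 100 = 6.85%.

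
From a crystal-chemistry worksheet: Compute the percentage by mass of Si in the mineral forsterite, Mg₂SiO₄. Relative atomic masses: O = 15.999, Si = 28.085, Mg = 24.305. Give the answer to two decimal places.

M(Mg₂SiO₄) = 140.691 g/mol.
Si contributes 1 × 28.085 = 28.085 g per mole.
28.085/140.691 = 0.1996 → 19.96%.

19.96 weight percent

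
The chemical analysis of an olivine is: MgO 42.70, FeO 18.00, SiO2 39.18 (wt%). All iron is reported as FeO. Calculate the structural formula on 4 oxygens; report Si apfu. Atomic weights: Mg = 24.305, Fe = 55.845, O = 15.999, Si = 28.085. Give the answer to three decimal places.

0.998 Si apfu

MgO: 42.70/40.304 = 1.05945 mol → 1.05945 mol Mg, 1.05945 mol O.
FeO: 18.00/71.844 = 0.25054 mol → 0.25054 mol Fe, 0.25054 mol O.
SiO2: 39.18/60.083 = 0.65210 mol → 0.65210 mol Si, 1.30420 mol O.
Total oxygen = 2.61419 mol. Normalization factor = 4/2.61419 = 1.53011.
Si per 4 O = 0.65210 × 1.53011 = 0.998.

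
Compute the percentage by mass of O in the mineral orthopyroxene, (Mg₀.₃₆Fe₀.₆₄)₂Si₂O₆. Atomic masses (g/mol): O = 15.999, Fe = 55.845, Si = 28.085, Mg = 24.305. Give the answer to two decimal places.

39.81 weight percent

Formula mass = 0.72*24.305 + 1.28*55.845 + 2*28.085 + 6*15.999 = 241.145 g/mol, of which 95.994 g is O.
So O makes up 95.994/241.145 = 0.3981 of the mass, i.e. 39.81%.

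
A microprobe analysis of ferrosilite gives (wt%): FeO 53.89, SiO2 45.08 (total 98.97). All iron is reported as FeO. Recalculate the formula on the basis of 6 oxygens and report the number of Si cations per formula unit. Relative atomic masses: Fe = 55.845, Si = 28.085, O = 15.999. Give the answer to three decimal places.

FeO (M=71.844): mol = 0.75010; Fe = 0.75010, O = 0.75010.
SiO2 (M=60.083): mol = 0.75030; Si = 0.75030, O = 1.50060.
ΣO = 2.25070; factor = 6/ΣO = 2.66584.
Si apfu = 0.75030 × 2.66584 = 2.000.

2.000 Si apfu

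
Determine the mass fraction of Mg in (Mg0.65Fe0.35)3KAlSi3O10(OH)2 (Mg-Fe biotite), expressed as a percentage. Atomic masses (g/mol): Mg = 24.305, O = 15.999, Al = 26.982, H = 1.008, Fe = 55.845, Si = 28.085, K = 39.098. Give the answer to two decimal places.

M((Mg0.65Fe0.35)3KAlSi3O10(OH)2) = 450.371 g/mol.
Mg contributes 1.95 × 24.305 = 47.395 g per mole.
47.395/450.371 = 0.1052 → 10.52%.

10.52 weight percent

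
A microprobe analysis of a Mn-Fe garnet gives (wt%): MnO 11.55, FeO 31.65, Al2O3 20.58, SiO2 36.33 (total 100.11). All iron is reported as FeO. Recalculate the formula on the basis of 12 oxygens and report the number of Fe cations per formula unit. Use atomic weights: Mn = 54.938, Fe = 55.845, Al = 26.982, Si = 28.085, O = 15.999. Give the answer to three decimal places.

2.186 Fe apfu

MnO (M=70.937): mol = 0.16282; Mn = 0.16282, O = 0.16282.
FeO (M=71.844): mol = 0.44054; Fe = 0.44054, O = 0.44054.
Al2O3 (M=101.961): mol = 0.20184; Al = 0.40368, O = 0.60552.
SiO2 (M=60.083): mol = 0.60466; Si = 0.60466, O = 1.20932.
ΣO = 2.41820; factor = 12/ΣO = 4.96237.
Fe apfu = 0.44054 × 4.96237 = 2.186.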